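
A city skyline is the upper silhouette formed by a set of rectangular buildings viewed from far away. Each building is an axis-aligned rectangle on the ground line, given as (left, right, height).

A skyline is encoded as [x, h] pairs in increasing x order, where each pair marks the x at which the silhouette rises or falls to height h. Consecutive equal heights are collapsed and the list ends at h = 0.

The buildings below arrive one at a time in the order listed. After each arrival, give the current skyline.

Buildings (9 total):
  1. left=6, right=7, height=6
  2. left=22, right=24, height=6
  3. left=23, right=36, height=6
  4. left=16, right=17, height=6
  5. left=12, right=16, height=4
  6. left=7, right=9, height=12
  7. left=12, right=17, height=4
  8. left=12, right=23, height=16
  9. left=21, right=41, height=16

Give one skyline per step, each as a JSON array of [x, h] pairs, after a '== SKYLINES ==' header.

== SKYLINES ==
[[6,6],[7,0]]
[[6,6],[7,0],[22,6],[24,0]]
[[6,6],[7,0],[22,6],[36,0]]
[[6,6],[7,0],[16,6],[17,0],[22,6],[36,0]]
[[6,6],[7,0],[12,4],[16,6],[17,0],[22,6],[36,0]]
[[6,6],[7,12],[9,0],[12,4],[16,6],[17,0],[22,6],[36,0]]
[[6,6],[7,12],[9,0],[12,4],[16,6],[17,0],[22,6],[36,0]]
[[6,6],[7,12],[9,0],[12,16],[23,6],[36,0]]
[[6,6],[7,12],[9,0],[12,16],[41,0]]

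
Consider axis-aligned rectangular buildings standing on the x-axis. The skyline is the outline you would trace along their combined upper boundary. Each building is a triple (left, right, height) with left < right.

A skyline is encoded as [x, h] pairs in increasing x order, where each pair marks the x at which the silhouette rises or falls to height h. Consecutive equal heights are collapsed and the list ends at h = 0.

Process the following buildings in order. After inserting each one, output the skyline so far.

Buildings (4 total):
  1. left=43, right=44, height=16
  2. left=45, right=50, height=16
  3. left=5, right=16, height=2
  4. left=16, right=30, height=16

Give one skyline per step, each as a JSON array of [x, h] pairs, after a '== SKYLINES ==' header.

== SKYLINES ==
[[43,16],[44,0]]
[[43,16],[44,0],[45,16],[50,0]]
[[5,2],[16,0],[43,16],[44,0],[45,16],[50,0]]
[[5,2],[16,16],[30,0],[43,16],[44,0],[45,16],[50,0]]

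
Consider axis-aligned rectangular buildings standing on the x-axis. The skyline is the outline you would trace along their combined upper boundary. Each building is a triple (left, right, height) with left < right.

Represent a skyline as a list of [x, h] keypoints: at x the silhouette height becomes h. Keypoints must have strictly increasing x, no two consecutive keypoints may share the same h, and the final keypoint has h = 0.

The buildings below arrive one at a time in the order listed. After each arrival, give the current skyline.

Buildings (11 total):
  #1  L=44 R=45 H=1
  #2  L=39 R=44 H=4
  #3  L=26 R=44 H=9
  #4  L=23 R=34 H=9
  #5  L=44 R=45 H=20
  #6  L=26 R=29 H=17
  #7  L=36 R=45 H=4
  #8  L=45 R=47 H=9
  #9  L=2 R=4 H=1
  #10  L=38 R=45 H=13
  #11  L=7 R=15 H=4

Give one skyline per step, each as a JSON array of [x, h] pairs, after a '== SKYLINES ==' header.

== SKYLINES ==
[[44,1],[45,0]]
[[39,4],[44,1],[45,0]]
[[26,9],[44,1],[45,0]]
[[23,9],[44,1],[45,0]]
[[23,9],[44,20],[45,0]]
[[23,9],[26,17],[29,9],[44,20],[45,0]]
[[23,9],[26,17],[29,9],[44,20],[45,0]]
[[23,9],[26,17],[29,9],[44,20],[45,9],[47,0]]
[[2,1],[4,0],[23,9],[26,17],[29,9],[44,20],[45,9],[47,0]]
[[2,1],[4,0],[23,9],[26,17],[29,9],[38,13],[44,20],[45,9],[47,0]]
[[2,1],[4,0],[7,4],[15,0],[23,9],[26,17],[29,9],[38,13],[44,20],[45,9],[47,0]]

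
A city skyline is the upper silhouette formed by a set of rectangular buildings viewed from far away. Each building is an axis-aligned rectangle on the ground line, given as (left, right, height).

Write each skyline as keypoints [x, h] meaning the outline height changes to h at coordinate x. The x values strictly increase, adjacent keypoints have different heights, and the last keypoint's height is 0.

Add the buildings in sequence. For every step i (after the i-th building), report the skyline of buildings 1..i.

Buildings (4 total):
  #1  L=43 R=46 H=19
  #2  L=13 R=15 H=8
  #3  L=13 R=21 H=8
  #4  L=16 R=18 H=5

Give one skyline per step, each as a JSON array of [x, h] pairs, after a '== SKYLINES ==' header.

== SKYLINES ==
[[43,19],[46,0]]
[[13,8],[15,0],[43,19],[46,0]]
[[13,8],[21,0],[43,19],[46,0]]
[[13,8],[21,0],[43,19],[46,0]]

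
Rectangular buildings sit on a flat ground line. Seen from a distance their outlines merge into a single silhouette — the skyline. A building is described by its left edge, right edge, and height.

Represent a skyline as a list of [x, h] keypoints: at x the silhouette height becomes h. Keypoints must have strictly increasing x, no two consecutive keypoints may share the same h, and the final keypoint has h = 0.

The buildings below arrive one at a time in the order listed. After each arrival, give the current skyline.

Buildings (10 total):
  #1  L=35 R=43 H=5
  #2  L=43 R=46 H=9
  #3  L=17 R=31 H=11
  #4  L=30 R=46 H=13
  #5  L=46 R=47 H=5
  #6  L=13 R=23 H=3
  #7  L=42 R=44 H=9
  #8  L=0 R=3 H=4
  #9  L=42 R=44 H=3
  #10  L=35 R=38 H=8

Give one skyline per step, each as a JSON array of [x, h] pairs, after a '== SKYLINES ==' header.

== SKYLINES ==
[[35,5],[43,0]]
[[35,5],[43,9],[46,0]]
[[17,11],[31,0],[35,5],[43,9],[46,0]]
[[17,11],[30,13],[46,0]]
[[17,11],[30,13],[46,5],[47,0]]
[[13,3],[17,11],[30,13],[46,5],[47,0]]
[[13,3],[17,11],[30,13],[46,5],[47,0]]
[[0,4],[3,0],[13,3],[17,11],[30,13],[46,5],[47,0]]
[[0,4],[3,0],[13,3],[17,11],[30,13],[46,5],[47,0]]
[[0,4],[3,0],[13,3],[17,11],[30,13],[46,5],[47,0]]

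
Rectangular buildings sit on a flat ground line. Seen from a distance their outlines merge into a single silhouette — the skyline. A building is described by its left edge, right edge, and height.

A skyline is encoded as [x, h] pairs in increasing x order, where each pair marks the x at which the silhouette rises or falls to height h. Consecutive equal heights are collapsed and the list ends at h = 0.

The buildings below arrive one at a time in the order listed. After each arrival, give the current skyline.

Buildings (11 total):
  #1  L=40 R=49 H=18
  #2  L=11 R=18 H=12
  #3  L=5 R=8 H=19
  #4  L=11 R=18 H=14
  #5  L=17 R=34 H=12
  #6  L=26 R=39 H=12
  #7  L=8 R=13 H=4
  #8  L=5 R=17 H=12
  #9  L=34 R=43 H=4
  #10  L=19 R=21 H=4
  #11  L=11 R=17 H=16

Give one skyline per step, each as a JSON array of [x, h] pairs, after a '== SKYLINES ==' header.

== SKYLINES ==
[[40,18],[49,0]]
[[11,12],[18,0],[40,18],[49,0]]
[[5,19],[8,0],[11,12],[18,0],[40,18],[49,0]]
[[5,19],[8,0],[11,14],[18,0],[40,18],[49,0]]
[[5,19],[8,0],[11,14],[18,12],[34,0],[40,18],[49,0]]
[[5,19],[8,0],[11,14],[18,12],[39,0],[40,18],[49,0]]
[[5,19],[8,4],[11,14],[18,12],[39,0],[40,18],[49,0]]
[[5,19],[8,12],[11,14],[18,12],[39,0],[40,18],[49,0]]
[[5,19],[8,12],[11,14],[18,12],[39,4],[40,18],[49,0]]
[[5,19],[8,12],[11,14],[18,12],[39,4],[40,18],[49,0]]
[[5,19],[8,12],[11,16],[17,14],[18,12],[39,4],[40,18],[49,0]]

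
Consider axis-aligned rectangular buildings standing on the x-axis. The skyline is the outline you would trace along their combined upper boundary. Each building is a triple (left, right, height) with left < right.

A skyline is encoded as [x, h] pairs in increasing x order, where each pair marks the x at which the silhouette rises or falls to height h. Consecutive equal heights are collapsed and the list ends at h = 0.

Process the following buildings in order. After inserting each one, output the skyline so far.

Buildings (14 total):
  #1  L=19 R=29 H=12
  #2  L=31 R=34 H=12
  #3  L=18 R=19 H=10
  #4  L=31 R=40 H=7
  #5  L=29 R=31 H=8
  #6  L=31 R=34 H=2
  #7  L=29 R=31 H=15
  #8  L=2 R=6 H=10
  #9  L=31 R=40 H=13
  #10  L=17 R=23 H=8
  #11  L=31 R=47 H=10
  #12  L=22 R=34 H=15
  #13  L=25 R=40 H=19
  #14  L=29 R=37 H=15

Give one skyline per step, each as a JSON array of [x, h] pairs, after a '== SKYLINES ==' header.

== SKYLINES ==
[[19,12],[29,0]]
[[19,12],[29,0],[31,12],[34,0]]
[[18,10],[19,12],[29,0],[31,12],[34,0]]
[[18,10],[19,12],[29,0],[31,12],[34,7],[40,0]]
[[18,10],[19,12],[29,8],[31,12],[34,7],[40,0]]
[[18,10],[19,12],[29,8],[31,12],[34,7],[40,0]]
[[18,10],[19,12],[29,15],[31,12],[34,7],[40,0]]
[[2,10],[6,0],[18,10],[19,12],[29,15],[31,12],[34,7],[40,0]]
[[2,10],[6,0],[18,10],[19,12],[29,15],[31,13],[40,0]]
[[2,10],[6,0],[17,8],[18,10],[19,12],[29,15],[31,13],[40,0]]
[[2,10],[6,0],[17,8],[18,10],[19,12],[29,15],[31,13],[40,10],[47,0]]
[[2,10],[6,0],[17,8],[18,10],[19,12],[22,15],[34,13],[40,10],[47,0]]
[[2,10],[6,0],[17,8],[18,10],[19,12],[22,15],[25,19],[40,10],[47,0]]
[[2,10],[6,0],[17,8],[18,10],[19,12],[22,15],[25,19],[40,10],[47,0]]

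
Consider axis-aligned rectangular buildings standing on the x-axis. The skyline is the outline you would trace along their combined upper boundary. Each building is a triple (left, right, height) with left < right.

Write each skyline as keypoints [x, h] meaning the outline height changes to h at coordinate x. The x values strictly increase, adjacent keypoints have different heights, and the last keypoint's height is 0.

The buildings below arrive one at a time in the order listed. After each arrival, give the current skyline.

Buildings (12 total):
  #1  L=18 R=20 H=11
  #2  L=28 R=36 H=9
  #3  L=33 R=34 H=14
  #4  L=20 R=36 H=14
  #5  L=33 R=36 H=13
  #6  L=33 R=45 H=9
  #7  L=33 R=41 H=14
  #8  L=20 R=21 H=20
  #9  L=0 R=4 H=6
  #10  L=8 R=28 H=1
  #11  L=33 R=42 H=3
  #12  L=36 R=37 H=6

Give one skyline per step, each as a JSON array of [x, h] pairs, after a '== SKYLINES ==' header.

== SKYLINES ==
[[18,11],[20,0]]
[[18,11],[20,0],[28,9],[36,0]]
[[18,11],[20,0],[28,9],[33,14],[34,9],[36,0]]
[[18,11],[20,14],[36,0]]
[[18,11],[20,14],[36,0]]
[[18,11],[20,14],[36,9],[45,0]]
[[18,11],[20,14],[41,9],[45,0]]
[[18,11],[20,20],[21,14],[41,9],[45,0]]
[[0,6],[4,0],[18,11],[20,20],[21,14],[41,9],[45,0]]
[[0,6],[4,0],[8,1],[18,11],[20,20],[21,14],[41,9],[45,0]]
[[0,6],[4,0],[8,1],[18,11],[20,20],[21,14],[41,9],[45,0]]
[[0,6],[4,0],[8,1],[18,11],[20,20],[21,14],[41,9],[45,0]]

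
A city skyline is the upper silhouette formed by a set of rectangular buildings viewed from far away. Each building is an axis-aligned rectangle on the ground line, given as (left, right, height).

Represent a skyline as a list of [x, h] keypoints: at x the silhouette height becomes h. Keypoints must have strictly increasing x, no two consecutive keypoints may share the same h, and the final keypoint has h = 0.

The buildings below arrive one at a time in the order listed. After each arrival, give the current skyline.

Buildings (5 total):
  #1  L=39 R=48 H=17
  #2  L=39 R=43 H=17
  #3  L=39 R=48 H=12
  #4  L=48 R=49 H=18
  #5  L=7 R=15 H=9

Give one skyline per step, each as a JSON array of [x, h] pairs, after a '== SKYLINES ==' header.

== SKYLINES ==
[[39,17],[48,0]]
[[39,17],[48,0]]
[[39,17],[48,0]]
[[39,17],[48,18],[49,0]]
[[7,9],[15,0],[39,17],[48,18],[49,0]]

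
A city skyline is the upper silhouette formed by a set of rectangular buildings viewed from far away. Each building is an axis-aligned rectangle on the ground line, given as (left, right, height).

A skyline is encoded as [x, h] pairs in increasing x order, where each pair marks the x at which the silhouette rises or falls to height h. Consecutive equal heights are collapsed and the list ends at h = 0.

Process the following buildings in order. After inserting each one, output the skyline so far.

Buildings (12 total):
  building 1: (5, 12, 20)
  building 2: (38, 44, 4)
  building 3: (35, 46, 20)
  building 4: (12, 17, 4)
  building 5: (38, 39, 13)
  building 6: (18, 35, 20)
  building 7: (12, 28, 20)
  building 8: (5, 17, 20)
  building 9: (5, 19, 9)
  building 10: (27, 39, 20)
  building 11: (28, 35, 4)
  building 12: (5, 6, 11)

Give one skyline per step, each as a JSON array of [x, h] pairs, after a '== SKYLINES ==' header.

== SKYLINES ==
[[5,20],[12,0]]
[[5,20],[12,0],[38,4],[44,0]]
[[5,20],[12,0],[35,20],[46,0]]
[[5,20],[12,4],[17,0],[35,20],[46,0]]
[[5,20],[12,4],[17,0],[35,20],[46,0]]
[[5,20],[12,4],[17,0],[18,20],[46,0]]
[[5,20],[46,0]]
[[5,20],[46,0]]
[[5,20],[46,0]]
[[5,20],[46,0]]
[[5,20],[46,0]]
[[5,20],[46,0]]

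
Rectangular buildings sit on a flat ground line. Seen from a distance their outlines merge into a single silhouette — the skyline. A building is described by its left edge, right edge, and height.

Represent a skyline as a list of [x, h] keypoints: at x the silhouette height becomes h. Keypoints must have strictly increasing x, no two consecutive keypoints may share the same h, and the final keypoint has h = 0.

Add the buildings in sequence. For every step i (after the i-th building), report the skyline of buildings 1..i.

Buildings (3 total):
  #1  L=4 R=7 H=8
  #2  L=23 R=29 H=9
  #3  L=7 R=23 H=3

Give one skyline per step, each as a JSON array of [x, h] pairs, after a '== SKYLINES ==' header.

== SKYLINES ==
[[4,8],[7,0]]
[[4,8],[7,0],[23,9],[29,0]]
[[4,8],[7,3],[23,9],[29,0]]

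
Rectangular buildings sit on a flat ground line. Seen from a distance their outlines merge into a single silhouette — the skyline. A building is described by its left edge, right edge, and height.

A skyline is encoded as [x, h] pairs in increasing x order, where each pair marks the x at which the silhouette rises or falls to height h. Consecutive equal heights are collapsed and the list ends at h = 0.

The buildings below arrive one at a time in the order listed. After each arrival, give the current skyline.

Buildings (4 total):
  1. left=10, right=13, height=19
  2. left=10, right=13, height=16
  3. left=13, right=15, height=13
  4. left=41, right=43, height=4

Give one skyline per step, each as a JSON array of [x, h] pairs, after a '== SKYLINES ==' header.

== SKYLINES ==
[[10,19],[13,0]]
[[10,19],[13,0]]
[[10,19],[13,13],[15,0]]
[[10,19],[13,13],[15,0],[41,4],[43,0]]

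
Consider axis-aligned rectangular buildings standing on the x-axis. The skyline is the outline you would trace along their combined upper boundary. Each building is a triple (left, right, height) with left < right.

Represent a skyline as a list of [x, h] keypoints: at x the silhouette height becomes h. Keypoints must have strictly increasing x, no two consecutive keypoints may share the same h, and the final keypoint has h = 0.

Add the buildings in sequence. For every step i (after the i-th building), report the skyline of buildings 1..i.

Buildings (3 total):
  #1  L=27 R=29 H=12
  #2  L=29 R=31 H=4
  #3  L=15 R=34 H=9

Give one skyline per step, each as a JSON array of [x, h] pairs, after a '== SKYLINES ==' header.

== SKYLINES ==
[[27,12],[29,0]]
[[27,12],[29,4],[31,0]]
[[15,9],[27,12],[29,9],[34,0]]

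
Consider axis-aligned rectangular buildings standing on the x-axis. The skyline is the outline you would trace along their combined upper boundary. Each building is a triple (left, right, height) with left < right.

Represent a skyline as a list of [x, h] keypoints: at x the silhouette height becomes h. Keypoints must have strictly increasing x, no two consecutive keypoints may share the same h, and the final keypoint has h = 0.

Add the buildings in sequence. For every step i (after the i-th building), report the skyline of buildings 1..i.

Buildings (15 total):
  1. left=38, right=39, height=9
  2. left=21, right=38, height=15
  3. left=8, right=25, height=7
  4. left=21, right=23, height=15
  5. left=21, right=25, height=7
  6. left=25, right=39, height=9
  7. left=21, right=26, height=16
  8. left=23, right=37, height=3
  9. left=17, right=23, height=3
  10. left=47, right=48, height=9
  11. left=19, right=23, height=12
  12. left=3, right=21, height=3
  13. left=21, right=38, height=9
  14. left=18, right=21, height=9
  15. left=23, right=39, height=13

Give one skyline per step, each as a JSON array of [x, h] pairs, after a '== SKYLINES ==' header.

== SKYLINES ==
[[38,9],[39,0]]
[[21,15],[38,9],[39,0]]
[[8,7],[21,15],[38,9],[39,0]]
[[8,7],[21,15],[38,9],[39,0]]
[[8,7],[21,15],[38,9],[39,0]]
[[8,7],[21,15],[38,9],[39,0]]
[[8,7],[21,16],[26,15],[38,9],[39,0]]
[[8,7],[21,16],[26,15],[38,9],[39,0]]
[[8,7],[21,16],[26,15],[38,9],[39,0]]
[[8,7],[21,16],[26,15],[38,9],[39,0],[47,9],[48,0]]
[[8,7],[19,12],[21,16],[26,15],[38,9],[39,0],[47,9],[48,0]]
[[3,3],[8,7],[19,12],[21,16],[26,15],[38,9],[39,0],[47,9],[48,0]]
[[3,3],[8,7],[19,12],[21,16],[26,15],[38,9],[39,0],[47,9],[48,0]]
[[3,3],[8,7],[18,9],[19,12],[21,16],[26,15],[38,9],[39,0],[47,9],[48,0]]
[[3,3],[8,7],[18,9],[19,12],[21,16],[26,15],[38,13],[39,0],[47,9],[48,0]]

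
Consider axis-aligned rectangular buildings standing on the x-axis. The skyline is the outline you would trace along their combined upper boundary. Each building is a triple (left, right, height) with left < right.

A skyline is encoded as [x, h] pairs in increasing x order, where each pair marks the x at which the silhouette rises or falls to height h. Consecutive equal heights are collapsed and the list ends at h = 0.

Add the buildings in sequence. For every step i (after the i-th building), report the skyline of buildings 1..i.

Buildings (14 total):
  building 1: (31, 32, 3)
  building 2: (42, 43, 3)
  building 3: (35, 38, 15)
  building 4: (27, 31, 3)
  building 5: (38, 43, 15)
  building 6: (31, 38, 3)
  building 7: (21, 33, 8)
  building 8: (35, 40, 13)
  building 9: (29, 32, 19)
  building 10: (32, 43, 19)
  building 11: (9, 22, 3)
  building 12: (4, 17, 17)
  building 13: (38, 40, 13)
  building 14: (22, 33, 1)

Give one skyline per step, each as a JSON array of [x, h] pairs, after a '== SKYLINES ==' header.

== SKYLINES ==
[[31,3],[32,0]]
[[31,3],[32,0],[42,3],[43,0]]
[[31,3],[32,0],[35,15],[38,0],[42,3],[43,0]]
[[27,3],[32,0],[35,15],[38,0],[42,3],[43,0]]
[[27,3],[32,0],[35,15],[43,0]]
[[27,3],[35,15],[43,0]]
[[21,8],[33,3],[35,15],[43,0]]
[[21,8],[33,3],[35,15],[43,0]]
[[21,8],[29,19],[32,8],[33,3],[35,15],[43,0]]
[[21,8],[29,19],[43,0]]
[[9,3],[21,8],[29,19],[43,0]]
[[4,17],[17,3],[21,8],[29,19],[43,0]]
[[4,17],[17,3],[21,8],[29,19],[43,0]]
[[4,17],[17,3],[21,8],[29,19],[43,0]]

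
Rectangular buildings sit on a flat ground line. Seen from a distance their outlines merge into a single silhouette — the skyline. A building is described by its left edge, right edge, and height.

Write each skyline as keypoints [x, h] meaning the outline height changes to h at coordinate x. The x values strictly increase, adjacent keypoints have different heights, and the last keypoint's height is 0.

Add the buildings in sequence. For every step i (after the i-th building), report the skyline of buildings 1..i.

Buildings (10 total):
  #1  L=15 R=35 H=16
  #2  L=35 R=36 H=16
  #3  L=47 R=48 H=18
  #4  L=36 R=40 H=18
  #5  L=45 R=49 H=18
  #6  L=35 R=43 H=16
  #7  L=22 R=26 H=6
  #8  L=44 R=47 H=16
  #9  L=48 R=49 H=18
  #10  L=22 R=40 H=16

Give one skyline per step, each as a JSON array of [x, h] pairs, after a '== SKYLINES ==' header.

== SKYLINES ==
[[15,16],[35,0]]
[[15,16],[36,0]]
[[15,16],[36,0],[47,18],[48,0]]
[[15,16],[36,18],[40,0],[47,18],[48,0]]
[[15,16],[36,18],[40,0],[45,18],[49,0]]
[[15,16],[36,18],[40,16],[43,0],[45,18],[49,0]]
[[15,16],[36,18],[40,16],[43,0],[45,18],[49,0]]
[[15,16],[36,18],[40,16],[43,0],[44,16],[45,18],[49,0]]
[[15,16],[36,18],[40,16],[43,0],[44,16],[45,18],[49,0]]
[[15,16],[36,18],[40,16],[43,0],[44,16],[45,18],[49,0]]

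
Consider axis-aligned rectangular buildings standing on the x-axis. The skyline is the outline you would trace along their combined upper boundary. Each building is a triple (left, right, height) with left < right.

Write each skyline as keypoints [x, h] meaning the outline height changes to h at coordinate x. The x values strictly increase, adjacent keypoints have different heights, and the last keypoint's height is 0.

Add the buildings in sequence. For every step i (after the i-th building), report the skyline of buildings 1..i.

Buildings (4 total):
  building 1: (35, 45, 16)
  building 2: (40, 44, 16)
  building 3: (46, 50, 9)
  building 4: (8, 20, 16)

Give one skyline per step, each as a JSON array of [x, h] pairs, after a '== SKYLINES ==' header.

== SKYLINES ==
[[35,16],[45,0]]
[[35,16],[45,0]]
[[35,16],[45,0],[46,9],[50,0]]
[[8,16],[20,0],[35,16],[45,0],[46,9],[50,0]]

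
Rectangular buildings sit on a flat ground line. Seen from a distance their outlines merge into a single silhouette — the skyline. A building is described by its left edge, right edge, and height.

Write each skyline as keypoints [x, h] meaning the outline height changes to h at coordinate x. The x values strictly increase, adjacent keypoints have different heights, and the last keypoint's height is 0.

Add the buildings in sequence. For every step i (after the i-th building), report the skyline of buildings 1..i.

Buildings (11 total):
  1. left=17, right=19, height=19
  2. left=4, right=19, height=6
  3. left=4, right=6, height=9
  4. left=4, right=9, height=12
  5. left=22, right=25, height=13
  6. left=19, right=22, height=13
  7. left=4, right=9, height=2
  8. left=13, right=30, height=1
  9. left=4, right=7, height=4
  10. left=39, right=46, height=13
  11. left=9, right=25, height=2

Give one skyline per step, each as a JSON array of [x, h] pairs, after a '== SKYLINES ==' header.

== SKYLINES ==
[[17,19],[19,0]]
[[4,6],[17,19],[19,0]]
[[4,9],[6,6],[17,19],[19,0]]
[[4,12],[9,6],[17,19],[19,0]]
[[4,12],[9,6],[17,19],[19,0],[22,13],[25,0]]
[[4,12],[9,6],[17,19],[19,13],[25,0]]
[[4,12],[9,6],[17,19],[19,13],[25,0]]
[[4,12],[9,6],[17,19],[19,13],[25,1],[30,0]]
[[4,12],[9,6],[17,19],[19,13],[25,1],[30,0]]
[[4,12],[9,6],[17,19],[19,13],[25,1],[30,0],[39,13],[46,0]]
[[4,12],[9,6],[17,19],[19,13],[25,1],[30,0],[39,13],[46,0]]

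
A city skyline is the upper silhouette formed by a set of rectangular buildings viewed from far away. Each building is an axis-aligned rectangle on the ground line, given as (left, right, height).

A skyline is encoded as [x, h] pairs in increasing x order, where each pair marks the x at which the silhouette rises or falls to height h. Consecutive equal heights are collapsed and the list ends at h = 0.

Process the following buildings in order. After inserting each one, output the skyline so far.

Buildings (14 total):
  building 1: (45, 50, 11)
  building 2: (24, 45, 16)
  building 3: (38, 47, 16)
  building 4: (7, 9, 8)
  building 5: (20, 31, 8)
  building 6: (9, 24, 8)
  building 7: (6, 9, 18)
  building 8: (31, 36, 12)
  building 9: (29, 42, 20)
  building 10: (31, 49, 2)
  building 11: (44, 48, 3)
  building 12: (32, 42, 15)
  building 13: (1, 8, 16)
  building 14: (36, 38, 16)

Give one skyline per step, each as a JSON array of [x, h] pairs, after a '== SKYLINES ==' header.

== SKYLINES ==
[[45,11],[50,0]]
[[24,16],[45,11],[50,0]]
[[24,16],[47,11],[50,0]]
[[7,8],[9,0],[24,16],[47,11],[50,0]]
[[7,8],[9,0],[20,8],[24,16],[47,11],[50,0]]
[[7,8],[24,16],[47,11],[50,0]]
[[6,18],[9,8],[24,16],[47,11],[50,0]]
[[6,18],[9,8],[24,16],[47,11],[50,0]]
[[6,18],[9,8],[24,16],[29,20],[42,16],[47,11],[50,0]]
[[6,18],[9,8],[24,16],[29,20],[42,16],[47,11],[50,0]]
[[6,18],[9,8],[24,16],[29,20],[42,16],[47,11],[50,0]]
[[6,18],[9,8],[24,16],[29,20],[42,16],[47,11],[50,0]]
[[1,16],[6,18],[9,8],[24,16],[29,20],[42,16],[47,11],[50,0]]
[[1,16],[6,18],[9,8],[24,16],[29,20],[42,16],[47,11],[50,0]]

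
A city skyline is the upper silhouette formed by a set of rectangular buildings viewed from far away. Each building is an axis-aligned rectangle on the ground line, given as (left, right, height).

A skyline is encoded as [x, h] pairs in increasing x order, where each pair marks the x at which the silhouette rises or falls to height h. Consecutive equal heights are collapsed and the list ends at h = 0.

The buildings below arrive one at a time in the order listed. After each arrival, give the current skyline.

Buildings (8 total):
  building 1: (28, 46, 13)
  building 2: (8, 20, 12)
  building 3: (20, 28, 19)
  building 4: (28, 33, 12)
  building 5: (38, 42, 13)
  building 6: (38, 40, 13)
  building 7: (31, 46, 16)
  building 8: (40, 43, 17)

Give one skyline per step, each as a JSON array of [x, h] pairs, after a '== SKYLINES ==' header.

== SKYLINES ==
[[28,13],[46,0]]
[[8,12],[20,0],[28,13],[46,0]]
[[8,12],[20,19],[28,13],[46,0]]
[[8,12],[20,19],[28,13],[46,0]]
[[8,12],[20,19],[28,13],[46,0]]
[[8,12],[20,19],[28,13],[46,0]]
[[8,12],[20,19],[28,13],[31,16],[46,0]]
[[8,12],[20,19],[28,13],[31,16],[40,17],[43,16],[46,0]]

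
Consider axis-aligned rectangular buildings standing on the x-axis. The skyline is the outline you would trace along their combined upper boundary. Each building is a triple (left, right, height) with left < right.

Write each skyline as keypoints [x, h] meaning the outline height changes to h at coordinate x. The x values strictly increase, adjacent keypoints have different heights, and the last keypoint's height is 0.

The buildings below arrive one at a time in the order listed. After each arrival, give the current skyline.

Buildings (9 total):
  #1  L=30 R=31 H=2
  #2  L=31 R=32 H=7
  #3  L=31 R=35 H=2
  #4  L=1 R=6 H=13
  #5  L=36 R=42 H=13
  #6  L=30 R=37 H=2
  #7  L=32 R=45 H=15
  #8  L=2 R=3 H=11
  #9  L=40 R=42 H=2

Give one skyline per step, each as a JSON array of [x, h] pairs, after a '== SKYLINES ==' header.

== SKYLINES ==
[[30,2],[31,0]]
[[30,2],[31,7],[32,0]]
[[30,2],[31,7],[32,2],[35,0]]
[[1,13],[6,0],[30,2],[31,7],[32,2],[35,0]]
[[1,13],[6,0],[30,2],[31,7],[32,2],[35,0],[36,13],[42,0]]
[[1,13],[6,0],[30,2],[31,7],[32,2],[36,13],[42,0]]
[[1,13],[6,0],[30,2],[31,7],[32,15],[45,0]]
[[1,13],[6,0],[30,2],[31,7],[32,15],[45,0]]
[[1,13],[6,0],[30,2],[31,7],[32,15],[45,0]]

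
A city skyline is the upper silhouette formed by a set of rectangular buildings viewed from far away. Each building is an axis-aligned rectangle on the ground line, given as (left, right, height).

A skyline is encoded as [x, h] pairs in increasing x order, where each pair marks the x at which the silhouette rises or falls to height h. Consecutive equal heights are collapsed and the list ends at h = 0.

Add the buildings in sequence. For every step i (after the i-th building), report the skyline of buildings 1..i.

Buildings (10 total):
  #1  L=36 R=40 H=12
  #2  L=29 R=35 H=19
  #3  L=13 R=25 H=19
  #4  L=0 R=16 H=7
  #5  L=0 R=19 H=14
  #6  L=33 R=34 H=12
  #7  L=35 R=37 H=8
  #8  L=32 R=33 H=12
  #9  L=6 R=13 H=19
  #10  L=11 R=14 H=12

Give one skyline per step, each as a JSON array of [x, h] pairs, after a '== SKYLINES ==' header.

== SKYLINES ==
[[36,12],[40,0]]
[[29,19],[35,0],[36,12],[40,0]]
[[13,19],[25,0],[29,19],[35,0],[36,12],[40,0]]
[[0,7],[13,19],[25,0],[29,19],[35,0],[36,12],[40,0]]
[[0,14],[13,19],[25,0],[29,19],[35,0],[36,12],[40,0]]
[[0,14],[13,19],[25,0],[29,19],[35,0],[36,12],[40,0]]
[[0,14],[13,19],[25,0],[29,19],[35,8],[36,12],[40,0]]
[[0,14],[13,19],[25,0],[29,19],[35,8],[36,12],[40,0]]
[[0,14],[6,19],[25,0],[29,19],[35,8],[36,12],[40,0]]
[[0,14],[6,19],[25,0],[29,19],[35,8],[36,12],[40,0]]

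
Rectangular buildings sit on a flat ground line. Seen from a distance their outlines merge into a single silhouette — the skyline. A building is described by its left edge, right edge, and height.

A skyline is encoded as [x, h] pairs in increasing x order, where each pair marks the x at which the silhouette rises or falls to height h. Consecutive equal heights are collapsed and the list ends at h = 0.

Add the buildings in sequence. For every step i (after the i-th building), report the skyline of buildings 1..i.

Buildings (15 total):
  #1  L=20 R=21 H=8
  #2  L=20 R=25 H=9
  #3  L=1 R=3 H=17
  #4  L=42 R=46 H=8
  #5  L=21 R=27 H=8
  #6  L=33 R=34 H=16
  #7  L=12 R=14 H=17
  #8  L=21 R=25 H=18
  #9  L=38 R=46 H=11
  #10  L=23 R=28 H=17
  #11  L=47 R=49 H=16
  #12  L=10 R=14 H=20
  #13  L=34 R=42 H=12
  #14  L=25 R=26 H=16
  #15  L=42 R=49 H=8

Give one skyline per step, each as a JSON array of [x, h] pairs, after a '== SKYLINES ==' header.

== SKYLINES ==
[[20,8],[21,0]]
[[20,9],[25,0]]
[[1,17],[3,0],[20,9],[25,0]]
[[1,17],[3,0],[20,9],[25,0],[42,8],[46,0]]
[[1,17],[3,0],[20,9],[25,8],[27,0],[42,8],[46,0]]
[[1,17],[3,0],[20,9],[25,8],[27,0],[33,16],[34,0],[42,8],[46,0]]
[[1,17],[3,0],[12,17],[14,0],[20,9],[25,8],[27,0],[33,16],[34,0],[42,8],[46,0]]
[[1,17],[3,0],[12,17],[14,0],[20,9],[21,18],[25,8],[27,0],[33,16],[34,0],[42,8],[46,0]]
[[1,17],[3,0],[12,17],[14,0],[20,9],[21,18],[25,8],[27,0],[33,16],[34,0],[38,11],[46,0]]
[[1,17],[3,0],[12,17],[14,0],[20,9],[21,18],[25,17],[28,0],[33,16],[34,0],[38,11],[46,0]]
[[1,17],[3,0],[12,17],[14,0],[20,9],[21,18],[25,17],[28,0],[33,16],[34,0],[38,11],[46,0],[47,16],[49,0]]
[[1,17],[3,0],[10,20],[14,0],[20,9],[21,18],[25,17],[28,0],[33,16],[34,0],[38,11],[46,0],[47,16],[49,0]]
[[1,17],[3,0],[10,20],[14,0],[20,9],[21,18],[25,17],[28,0],[33,16],[34,12],[42,11],[46,0],[47,16],[49,0]]
[[1,17],[3,0],[10,20],[14,0],[20,9],[21,18],[25,17],[28,0],[33,16],[34,12],[42,11],[46,0],[47,16],[49,0]]
[[1,17],[3,0],[10,20],[14,0],[20,9],[21,18],[25,17],[28,0],[33,16],[34,12],[42,11],[46,8],[47,16],[49,0]]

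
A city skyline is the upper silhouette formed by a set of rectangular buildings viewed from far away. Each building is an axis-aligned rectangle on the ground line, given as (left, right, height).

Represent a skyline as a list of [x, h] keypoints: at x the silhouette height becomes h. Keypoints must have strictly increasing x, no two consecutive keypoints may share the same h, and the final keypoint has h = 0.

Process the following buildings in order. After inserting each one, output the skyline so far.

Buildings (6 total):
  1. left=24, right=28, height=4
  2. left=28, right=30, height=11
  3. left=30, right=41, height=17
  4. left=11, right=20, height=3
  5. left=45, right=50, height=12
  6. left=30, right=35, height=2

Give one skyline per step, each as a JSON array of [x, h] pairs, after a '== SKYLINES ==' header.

== SKYLINES ==
[[24,4],[28,0]]
[[24,4],[28,11],[30,0]]
[[24,4],[28,11],[30,17],[41,0]]
[[11,3],[20,0],[24,4],[28,11],[30,17],[41,0]]
[[11,3],[20,0],[24,4],[28,11],[30,17],[41,0],[45,12],[50,0]]
[[11,3],[20,0],[24,4],[28,11],[30,17],[41,0],[45,12],[50,0]]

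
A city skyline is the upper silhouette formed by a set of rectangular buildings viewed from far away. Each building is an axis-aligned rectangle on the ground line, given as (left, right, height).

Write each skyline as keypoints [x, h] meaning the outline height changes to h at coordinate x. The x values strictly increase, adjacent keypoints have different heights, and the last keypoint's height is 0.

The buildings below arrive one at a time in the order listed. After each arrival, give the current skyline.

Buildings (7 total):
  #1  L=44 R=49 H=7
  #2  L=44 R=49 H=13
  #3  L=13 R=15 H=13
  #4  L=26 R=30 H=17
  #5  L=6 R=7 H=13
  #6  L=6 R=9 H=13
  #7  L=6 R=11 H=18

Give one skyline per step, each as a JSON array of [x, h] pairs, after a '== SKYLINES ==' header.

== SKYLINES ==
[[44,7],[49,0]]
[[44,13],[49,0]]
[[13,13],[15,0],[44,13],[49,0]]
[[13,13],[15,0],[26,17],[30,0],[44,13],[49,0]]
[[6,13],[7,0],[13,13],[15,0],[26,17],[30,0],[44,13],[49,0]]
[[6,13],[9,0],[13,13],[15,0],[26,17],[30,0],[44,13],[49,0]]
[[6,18],[11,0],[13,13],[15,0],[26,17],[30,0],[44,13],[49,0]]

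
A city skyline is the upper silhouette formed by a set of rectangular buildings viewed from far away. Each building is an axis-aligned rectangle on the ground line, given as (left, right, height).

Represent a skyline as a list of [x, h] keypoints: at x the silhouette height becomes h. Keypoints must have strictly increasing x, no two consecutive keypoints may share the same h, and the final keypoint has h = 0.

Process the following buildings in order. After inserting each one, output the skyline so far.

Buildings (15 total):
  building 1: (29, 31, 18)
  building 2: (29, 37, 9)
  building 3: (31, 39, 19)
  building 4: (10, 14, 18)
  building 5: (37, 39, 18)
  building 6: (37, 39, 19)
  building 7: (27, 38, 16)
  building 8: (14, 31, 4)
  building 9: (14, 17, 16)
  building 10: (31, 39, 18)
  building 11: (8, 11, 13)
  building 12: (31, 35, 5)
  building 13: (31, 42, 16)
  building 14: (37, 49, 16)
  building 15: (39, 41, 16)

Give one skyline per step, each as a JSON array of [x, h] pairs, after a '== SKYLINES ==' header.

== SKYLINES ==
[[29,18],[31,0]]
[[29,18],[31,9],[37,0]]
[[29,18],[31,19],[39,0]]
[[10,18],[14,0],[29,18],[31,19],[39,0]]
[[10,18],[14,0],[29,18],[31,19],[39,0]]
[[10,18],[14,0],[29,18],[31,19],[39,0]]
[[10,18],[14,0],[27,16],[29,18],[31,19],[39,0]]
[[10,18],[14,4],[27,16],[29,18],[31,19],[39,0]]
[[10,18],[14,16],[17,4],[27,16],[29,18],[31,19],[39,0]]
[[10,18],[14,16],[17,4],[27,16],[29,18],[31,19],[39,0]]
[[8,13],[10,18],[14,16],[17,4],[27,16],[29,18],[31,19],[39,0]]
[[8,13],[10,18],[14,16],[17,4],[27,16],[29,18],[31,19],[39,0]]
[[8,13],[10,18],[14,16],[17,4],[27,16],[29,18],[31,19],[39,16],[42,0]]
[[8,13],[10,18],[14,16],[17,4],[27,16],[29,18],[31,19],[39,16],[49,0]]
[[8,13],[10,18],[14,16],[17,4],[27,16],[29,18],[31,19],[39,16],[49,0]]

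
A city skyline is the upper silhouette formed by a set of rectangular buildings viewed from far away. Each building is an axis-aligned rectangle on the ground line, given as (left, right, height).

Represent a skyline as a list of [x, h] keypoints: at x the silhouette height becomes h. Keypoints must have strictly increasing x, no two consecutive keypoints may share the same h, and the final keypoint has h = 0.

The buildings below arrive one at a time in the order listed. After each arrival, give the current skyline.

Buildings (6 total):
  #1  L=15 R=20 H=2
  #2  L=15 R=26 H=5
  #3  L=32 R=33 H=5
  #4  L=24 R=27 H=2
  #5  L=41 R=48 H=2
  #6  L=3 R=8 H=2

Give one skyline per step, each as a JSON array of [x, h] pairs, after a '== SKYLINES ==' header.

== SKYLINES ==
[[15,2],[20,0]]
[[15,5],[26,0]]
[[15,5],[26,0],[32,5],[33,0]]
[[15,5],[26,2],[27,0],[32,5],[33,0]]
[[15,5],[26,2],[27,0],[32,5],[33,0],[41,2],[48,0]]
[[3,2],[8,0],[15,5],[26,2],[27,0],[32,5],[33,0],[41,2],[48,0]]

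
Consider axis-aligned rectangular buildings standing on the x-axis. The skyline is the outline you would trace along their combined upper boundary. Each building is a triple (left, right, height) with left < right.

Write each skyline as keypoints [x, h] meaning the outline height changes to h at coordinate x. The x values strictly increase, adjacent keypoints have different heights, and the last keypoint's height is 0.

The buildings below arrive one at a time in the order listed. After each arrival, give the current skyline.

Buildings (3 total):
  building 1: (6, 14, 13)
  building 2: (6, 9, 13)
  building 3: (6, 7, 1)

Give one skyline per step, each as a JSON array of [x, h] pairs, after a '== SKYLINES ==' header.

== SKYLINES ==
[[6,13],[14,0]]
[[6,13],[14,0]]
[[6,13],[14,0]]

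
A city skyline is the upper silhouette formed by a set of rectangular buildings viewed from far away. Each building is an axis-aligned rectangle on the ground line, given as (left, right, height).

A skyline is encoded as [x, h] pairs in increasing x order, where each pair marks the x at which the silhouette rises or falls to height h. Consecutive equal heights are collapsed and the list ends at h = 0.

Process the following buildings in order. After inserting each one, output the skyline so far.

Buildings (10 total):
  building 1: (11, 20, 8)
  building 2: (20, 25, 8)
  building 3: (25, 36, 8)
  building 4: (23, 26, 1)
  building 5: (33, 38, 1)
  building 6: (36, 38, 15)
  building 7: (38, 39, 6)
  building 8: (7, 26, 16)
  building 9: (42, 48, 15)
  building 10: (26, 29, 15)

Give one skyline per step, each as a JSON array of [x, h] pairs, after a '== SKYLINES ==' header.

== SKYLINES ==
[[11,8],[20,0]]
[[11,8],[25,0]]
[[11,8],[36,0]]
[[11,8],[36,0]]
[[11,8],[36,1],[38,0]]
[[11,8],[36,15],[38,0]]
[[11,8],[36,15],[38,6],[39,0]]
[[7,16],[26,8],[36,15],[38,6],[39,0]]
[[7,16],[26,8],[36,15],[38,6],[39,0],[42,15],[48,0]]
[[7,16],[26,15],[29,8],[36,15],[38,6],[39,0],[42,15],[48,0]]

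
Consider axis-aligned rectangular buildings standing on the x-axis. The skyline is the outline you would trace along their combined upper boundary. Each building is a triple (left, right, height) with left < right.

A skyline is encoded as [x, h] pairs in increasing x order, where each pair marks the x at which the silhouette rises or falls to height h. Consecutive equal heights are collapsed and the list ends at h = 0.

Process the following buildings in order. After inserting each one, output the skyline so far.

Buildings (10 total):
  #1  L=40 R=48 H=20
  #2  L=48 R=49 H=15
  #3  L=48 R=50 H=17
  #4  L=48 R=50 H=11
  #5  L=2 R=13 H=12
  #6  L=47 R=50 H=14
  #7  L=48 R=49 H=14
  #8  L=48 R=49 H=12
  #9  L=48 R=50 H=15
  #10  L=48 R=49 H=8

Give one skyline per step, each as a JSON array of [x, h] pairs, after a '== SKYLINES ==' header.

== SKYLINES ==
[[40,20],[48,0]]
[[40,20],[48,15],[49,0]]
[[40,20],[48,17],[50,0]]
[[40,20],[48,17],[50,0]]
[[2,12],[13,0],[40,20],[48,17],[50,0]]
[[2,12],[13,0],[40,20],[48,17],[50,0]]
[[2,12],[13,0],[40,20],[48,17],[50,0]]
[[2,12],[13,0],[40,20],[48,17],[50,0]]
[[2,12],[13,0],[40,20],[48,17],[50,0]]
[[2,12],[13,0],[40,20],[48,17],[50,0]]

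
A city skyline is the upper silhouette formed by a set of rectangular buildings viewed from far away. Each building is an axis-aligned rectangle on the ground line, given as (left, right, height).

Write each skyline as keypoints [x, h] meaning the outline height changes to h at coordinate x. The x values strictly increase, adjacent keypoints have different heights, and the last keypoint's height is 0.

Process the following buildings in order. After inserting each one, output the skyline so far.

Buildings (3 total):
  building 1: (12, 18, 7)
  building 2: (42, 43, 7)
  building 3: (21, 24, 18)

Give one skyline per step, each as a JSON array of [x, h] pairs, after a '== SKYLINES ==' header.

== SKYLINES ==
[[12,7],[18,0]]
[[12,7],[18,0],[42,7],[43,0]]
[[12,7],[18,0],[21,18],[24,0],[42,7],[43,0]]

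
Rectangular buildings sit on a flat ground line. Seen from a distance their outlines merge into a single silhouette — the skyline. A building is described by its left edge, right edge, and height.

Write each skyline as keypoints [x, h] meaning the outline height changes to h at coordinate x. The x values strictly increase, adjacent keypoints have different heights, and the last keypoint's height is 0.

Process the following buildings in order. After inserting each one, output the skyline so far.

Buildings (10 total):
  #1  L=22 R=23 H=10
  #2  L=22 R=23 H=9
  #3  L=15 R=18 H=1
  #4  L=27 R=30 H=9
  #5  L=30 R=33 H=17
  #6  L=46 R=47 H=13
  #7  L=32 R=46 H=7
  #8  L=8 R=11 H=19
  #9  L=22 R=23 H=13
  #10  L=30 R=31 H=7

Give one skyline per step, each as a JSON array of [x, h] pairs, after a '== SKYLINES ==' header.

== SKYLINES ==
[[22,10],[23,0]]
[[22,10],[23,0]]
[[15,1],[18,0],[22,10],[23,0]]
[[15,1],[18,0],[22,10],[23,0],[27,9],[30,0]]
[[15,1],[18,0],[22,10],[23,0],[27,9],[30,17],[33,0]]
[[15,1],[18,0],[22,10],[23,0],[27,9],[30,17],[33,0],[46,13],[47,0]]
[[15,1],[18,0],[22,10],[23,0],[27,9],[30,17],[33,7],[46,13],[47,0]]
[[8,19],[11,0],[15,1],[18,0],[22,10],[23,0],[27,9],[30,17],[33,7],[46,13],[47,0]]
[[8,19],[11,0],[15,1],[18,0],[22,13],[23,0],[27,9],[30,17],[33,7],[46,13],[47,0]]
[[8,19],[11,0],[15,1],[18,0],[22,13],[23,0],[27,9],[30,17],[33,7],[46,13],[47,0]]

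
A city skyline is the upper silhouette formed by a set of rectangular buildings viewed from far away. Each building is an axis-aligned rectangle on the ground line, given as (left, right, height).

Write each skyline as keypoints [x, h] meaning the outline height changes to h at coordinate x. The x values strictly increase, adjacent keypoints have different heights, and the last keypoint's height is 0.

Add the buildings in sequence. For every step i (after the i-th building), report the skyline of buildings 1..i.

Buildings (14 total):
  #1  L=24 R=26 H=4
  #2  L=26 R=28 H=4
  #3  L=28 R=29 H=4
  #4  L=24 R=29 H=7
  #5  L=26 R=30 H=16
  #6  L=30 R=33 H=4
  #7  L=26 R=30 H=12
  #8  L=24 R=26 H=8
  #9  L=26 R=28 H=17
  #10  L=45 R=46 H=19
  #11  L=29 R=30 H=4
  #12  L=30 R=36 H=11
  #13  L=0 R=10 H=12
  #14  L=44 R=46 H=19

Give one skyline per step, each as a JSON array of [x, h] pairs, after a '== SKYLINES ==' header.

== SKYLINES ==
[[24,4],[26,0]]
[[24,4],[28,0]]
[[24,4],[29,0]]
[[24,7],[29,0]]
[[24,7],[26,16],[30,0]]
[[24,7],[26,16],[30,4],[33,0]]
[[24,7],[26,16],[30,4],[33,0]]
[[24,8],[26,16],[30,4],[33,0]]
[[24,8],[26,17],[28,16],[30,4],[33,0]]
[[24,8],[26,17],[28,16],[30,4],[33,0],[45,19],[46,0]]
[[24,8],[26,17],[28,16],[30,4],[33,0],[45,19],[46,0]]
[[24,8],[26,17],[28,16],[30,11],[36,0],[45,19],[46,0]]
[[0,12],[10,0],[24,8],[26,17],[28,16],[30,11],[36,0],[45,19],[46,0]]
[[0,12],[10,0],[24,8],[26,17],[28,16],[30,11],[36,0],[44,19],[46,0]]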